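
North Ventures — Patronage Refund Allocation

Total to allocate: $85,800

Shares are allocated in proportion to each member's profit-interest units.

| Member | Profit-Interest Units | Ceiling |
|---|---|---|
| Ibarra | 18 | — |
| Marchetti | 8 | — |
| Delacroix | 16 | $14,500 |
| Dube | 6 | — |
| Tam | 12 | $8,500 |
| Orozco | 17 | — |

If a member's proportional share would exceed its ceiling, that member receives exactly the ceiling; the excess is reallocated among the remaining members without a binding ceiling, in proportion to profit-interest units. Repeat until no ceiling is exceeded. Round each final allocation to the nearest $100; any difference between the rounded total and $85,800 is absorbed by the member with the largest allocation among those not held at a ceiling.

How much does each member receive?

Ibarra: $23,000 | Marchetti: $10,300 | Delacroix: $14,500 | Dube: $7,700 | Tam: $8,500 | Orozco: $21,800

Profit-interest units total: 77.
Pro-rata shares before constraints: Ibarra 20,057.14; Marchetti 8,914.29; Delacroix 17,828.57; Dube 6,685.71; Tam 13,371.43; Orozco 18,942.86.
Capped: Delacroix ($14,500), Tam ($8,500); remaining pool $62,800 reallocated over remaining profit-interest units 49.
Remaining shares: Ibarra 23,069.39 → $23,100; Marchetti 10,253.06 → $10,300; Dube 7,689.80 → $7,700; Orozco 21,787.76 → $21,800.
Rounding difference −$100 applied to Ibarra → $23,000.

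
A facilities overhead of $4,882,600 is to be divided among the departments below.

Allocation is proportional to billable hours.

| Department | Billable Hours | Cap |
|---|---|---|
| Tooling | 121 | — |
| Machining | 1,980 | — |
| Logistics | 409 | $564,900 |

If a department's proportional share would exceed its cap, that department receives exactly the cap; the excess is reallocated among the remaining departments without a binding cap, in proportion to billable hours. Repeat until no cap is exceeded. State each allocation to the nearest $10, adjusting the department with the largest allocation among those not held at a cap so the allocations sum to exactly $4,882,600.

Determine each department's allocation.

Sum of billable hours: 2,510.
Pro-rata shares before constraints: Tooling 235,376.33; Machining 3,851,612.75; Logistics 795,610.92.
Cap binds for Logistics ($564,900); residual $4,317,700 reallocated over remaining billable hours 2,101.
Redistributed shares: Tooling 248,663.35 → $248,660; Machining 4,069,036.65 → $4,069,040.

Tooling: $248,660; Machining: $4,069,040; Logistics: $564,900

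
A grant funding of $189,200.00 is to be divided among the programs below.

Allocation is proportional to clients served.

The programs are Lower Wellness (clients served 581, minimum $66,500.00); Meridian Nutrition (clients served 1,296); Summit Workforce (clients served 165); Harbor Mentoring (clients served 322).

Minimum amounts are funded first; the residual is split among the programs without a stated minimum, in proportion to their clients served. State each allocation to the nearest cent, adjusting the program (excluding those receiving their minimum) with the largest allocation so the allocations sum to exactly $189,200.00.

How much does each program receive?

Guaranteed amounts: Lower Wellness $66,500.00. Remaining pool $122,700.00.
Remaining pool split over remaining clients served 1,783: Meridian Nutrition 89,186.3152 → $89,186.32; Summit Workforce 11,354.7392 → $11,354.74; Harbor Mentoring 22,158.9456 → $22,158.95.
Rounding difference −$0.01 applied to Meridian Nutrition → $89,186.31.

Lower Wellness: $66,500.00; Meridian Nutrition: $89,186.31; Summit Workforce: $11,354.74; Harbor Mentoring: $22,158.95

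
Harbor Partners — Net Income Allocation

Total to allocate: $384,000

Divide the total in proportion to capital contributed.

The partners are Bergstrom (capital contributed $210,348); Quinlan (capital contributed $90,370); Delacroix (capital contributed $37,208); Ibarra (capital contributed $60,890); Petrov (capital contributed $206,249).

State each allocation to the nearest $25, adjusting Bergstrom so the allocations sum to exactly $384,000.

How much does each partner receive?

Bergstrom: $133,475 | Quinlan: $57,350 | Delacroix: $23,625 | Ibarra: $38,650 | Petrov: $130,900

Combined capital contributed = 605,065.
Raw shares: Bergstrom 210,348/605,065 × $384,000 = 133,495.79; Quinlan 90,370/605,065 × $384,000 = 57,352.65; Delacroix 37,208/605,065 × $384,000 = 23,613.78; Ibarra 60,890/605,065 × $384,000 = 38,643.39; Petrov 206,249/605,065 × $384,000 = 130,894.39.
Rounded to nearest $25: Bergstrom $133,500; Quinlan $57,350; Delacroix $23,625; Ibarra $38,650; Petrov $130,900. Sum = $384,025.
Difference $384,000 − $384,025 = −$25 applied to Bergstrom: Bergstrom becomes $133,475.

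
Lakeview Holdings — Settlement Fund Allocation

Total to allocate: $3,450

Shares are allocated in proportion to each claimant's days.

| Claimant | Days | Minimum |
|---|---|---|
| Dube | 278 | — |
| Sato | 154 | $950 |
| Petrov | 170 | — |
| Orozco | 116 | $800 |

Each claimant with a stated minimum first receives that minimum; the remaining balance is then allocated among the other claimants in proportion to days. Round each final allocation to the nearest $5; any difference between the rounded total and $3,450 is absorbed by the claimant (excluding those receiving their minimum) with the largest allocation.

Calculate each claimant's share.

Guaranteed amounts: Sato $950; Orozco $800. Remaining pool $1,700.
Remaining pool split over remaining days 448: Dube 1,054.91 → $1,055; Petrov 645.09 → $645.

Dube: $1,055 · Sato: $950 · Petrov: $645 · Orozco: $800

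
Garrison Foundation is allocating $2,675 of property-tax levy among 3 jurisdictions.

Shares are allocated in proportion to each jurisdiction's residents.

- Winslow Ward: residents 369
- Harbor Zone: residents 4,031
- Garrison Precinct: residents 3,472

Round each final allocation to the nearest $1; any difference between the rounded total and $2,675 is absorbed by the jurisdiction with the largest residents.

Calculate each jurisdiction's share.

Residents total: 369 + 4,031 + 3,472 = 7,872.
Proportional shares: Winslow Ward 125.39; Harbor Zone 1,369.78; Garrison Precinct 1,179.83.
After rounding ($1): Winslow Ward $125; Harbor Zone $1,370; Garrison Precinct $1,180. Sum = $2,675.
No rounding difference to absorb.

Winslow Ward: $125; Harbor Zone: $1,370; Garrison Precinct: $1,180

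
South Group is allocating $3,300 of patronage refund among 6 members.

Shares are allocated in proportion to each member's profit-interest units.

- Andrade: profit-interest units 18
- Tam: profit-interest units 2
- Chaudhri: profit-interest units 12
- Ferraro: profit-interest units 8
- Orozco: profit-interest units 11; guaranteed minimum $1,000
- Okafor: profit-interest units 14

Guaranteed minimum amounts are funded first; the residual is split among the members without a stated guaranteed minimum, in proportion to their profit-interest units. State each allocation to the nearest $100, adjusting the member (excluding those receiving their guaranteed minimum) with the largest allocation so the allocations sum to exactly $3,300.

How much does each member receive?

Fund the minimums — Orozco $1,000. Balance $2,300.
Balance split over remaining profit-interest units 54: Andrade 766.67 → $800; Tam 85.19 → $100; Chaudhri 511.11 → $500; Ferraro 340.74 → $300; Okafor 596.30 → $600.

Andrade: $800 | Tam: $100 | Chaudhri: $500 | Ferraro: $300 | Orozco: $1,000 | Okafor: $600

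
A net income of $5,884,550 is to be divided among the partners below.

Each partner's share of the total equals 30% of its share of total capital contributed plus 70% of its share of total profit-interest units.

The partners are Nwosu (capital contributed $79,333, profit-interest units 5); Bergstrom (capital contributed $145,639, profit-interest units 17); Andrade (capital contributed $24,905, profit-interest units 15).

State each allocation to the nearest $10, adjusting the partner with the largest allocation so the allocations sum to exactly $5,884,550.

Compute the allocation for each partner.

Nwosu: $1,117,130 · Bergstrom: $2,921,530 · Andrade: $1,845,890

Capital contributed total 249,877; profit-interest units total 37.
Composite weights (30% capital contributed + 70% profit-interest units): Nwosu 0.1898; Bergstrom 0.4965; Andrade 0.3137.
Pro-rata amounts: Nwosu 1,117,129.19; Bergstrom 2,921,528.72; Andrade 1,845,892.09.
At nearest $10: Nwosu $1,117,130; Bergstrom $2,921,530; Andrade $1,845,890. Sum = $5,884,550.
Rounded total matches; no reconciliation needed.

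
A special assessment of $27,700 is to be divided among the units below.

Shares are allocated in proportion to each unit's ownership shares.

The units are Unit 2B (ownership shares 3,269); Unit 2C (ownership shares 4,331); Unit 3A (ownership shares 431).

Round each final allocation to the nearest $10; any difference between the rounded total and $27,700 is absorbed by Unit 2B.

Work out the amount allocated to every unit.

Unit 2B: $11,270; Unit 2C: $14,940; Unit 3A: $1,490

Total ownership shares = 8,031.
Proportional shares: Unit 2B 3,269/8,031 × $27,700 = 11,275.22; Unit 2C 4,331/8,031 × $27,700 = 14,938.20; Unit 3A 431/8,031 × $27,700 = 1,486.58.
After rounding ($10): Unit 2B $11,280; Unit 2C $14,940; Unit 3A $1,490. Sum = $27,710.
Difference $27,700 − $27,710 = −$10 applied to Unit 2B: Unit 2B becomes $11,270.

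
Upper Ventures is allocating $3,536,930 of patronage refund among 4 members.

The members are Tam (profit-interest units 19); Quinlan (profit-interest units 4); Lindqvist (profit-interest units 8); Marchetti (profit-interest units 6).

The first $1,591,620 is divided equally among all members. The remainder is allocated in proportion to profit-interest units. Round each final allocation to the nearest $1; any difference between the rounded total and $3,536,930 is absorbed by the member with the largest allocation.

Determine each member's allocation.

First tranche $1,591,620 split equally: $397,905 each.
Remainder $1,945,310 by profit-interest units (total 37): Tam 998,942.97 → $998,943; Quinlan 210,303.78 → $210,304; Lindqvist 420,607.57 → $420,608; Marchetti 315,455.68 → $315,456.
Rounding difference −$1 on remainder applied to Tam.
Totals: Tam $397,905 + $998,942 = $1,396,847; Quinlan $397,905 + $210,304 = $608,209; Lindqvist $397,905 + $420,608 = $818,513; Marchetti $397,905 + $315,456 = $713,361.

Tam: $1,396,847 · Quinlan: $608,209 · Lindqvist: $818,513 · Marchetti: $713,361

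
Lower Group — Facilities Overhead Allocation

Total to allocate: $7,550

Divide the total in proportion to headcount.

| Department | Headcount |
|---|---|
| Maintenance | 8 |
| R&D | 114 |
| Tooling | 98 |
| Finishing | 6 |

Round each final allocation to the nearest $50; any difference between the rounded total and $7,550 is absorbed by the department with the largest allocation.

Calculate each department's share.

Combined headcount = 226.
Pro-rata amounts: Maintenance 8/226 × $7,550 = 267.26; R&D 114/226 × $7,550 = 3,808.41; Tooling 98/226 × $7,550 = 3,273.89; Finishing 6/226 × $7,550 = 200.44.
Rounded to nearest $50: Maintenance $250; R&D $3,800; Tooling $3,250; Finishing $200. Sum = $7,500.
Difference $7,550 − $7,500 = +$50 applied to largest allocation (R&D): R&D becomes $3,850.

Maintenance: $250; R&D: $3,850; Tooling: $3,250; Finishing: $200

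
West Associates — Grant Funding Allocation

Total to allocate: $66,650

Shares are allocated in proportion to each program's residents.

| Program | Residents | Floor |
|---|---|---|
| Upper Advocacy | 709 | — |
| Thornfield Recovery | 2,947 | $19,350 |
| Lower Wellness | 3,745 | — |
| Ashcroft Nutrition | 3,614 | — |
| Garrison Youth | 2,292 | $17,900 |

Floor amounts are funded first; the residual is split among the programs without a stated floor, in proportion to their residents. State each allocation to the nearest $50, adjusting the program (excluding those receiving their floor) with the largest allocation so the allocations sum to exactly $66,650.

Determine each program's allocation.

Upper Advocacy: $2,600 | Thornfield Recovery: $19,350 | Lower Wellness: $13,650 | Ashcroft Nutrition: $13,150 | Garrison Youth: $17,900

Fund the minimums — Thornfield Recovery $19,350; Garrison Youth $17,900. Remaining pool $29,400.
Remaining pool split over remaining residents 8,068: Upper Advocacy 2,583.61 → $2,600; Lower Wellness 13,646.88 → $13,650; Ashcroft Nutrition 13,169.51 → $13,150.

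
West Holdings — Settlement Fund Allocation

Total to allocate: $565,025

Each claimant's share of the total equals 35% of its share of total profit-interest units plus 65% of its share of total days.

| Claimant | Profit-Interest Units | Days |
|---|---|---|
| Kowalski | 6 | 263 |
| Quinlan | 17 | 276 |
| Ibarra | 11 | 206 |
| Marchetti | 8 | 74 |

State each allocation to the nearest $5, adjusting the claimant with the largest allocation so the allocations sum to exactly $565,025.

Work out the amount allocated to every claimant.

Profit-interest units total 42; days total 819.
Composite weights (35% profit-interest units + 65% days): Kowalski 0.2587; Quinlan 0.3607; Ibarra 0.2552; Marchetti 0.1254.
Raw shares: Kowalski 146,189.01; Quinlan 203,812.59; Ibarra 144,171.06; Marchetti 70,852.34.
Rounded to nearest $5: Kowalski $146,190; Quinlan $203,815; Ibarra $144,170; Marchetti $70,850. Sum = $565,025.
Rounded total matches; no reconciliation needed.

Kowalski: $146,190 · Quinlan: $203,815 · Ibarra: $144,170 · Marchetti: $70,850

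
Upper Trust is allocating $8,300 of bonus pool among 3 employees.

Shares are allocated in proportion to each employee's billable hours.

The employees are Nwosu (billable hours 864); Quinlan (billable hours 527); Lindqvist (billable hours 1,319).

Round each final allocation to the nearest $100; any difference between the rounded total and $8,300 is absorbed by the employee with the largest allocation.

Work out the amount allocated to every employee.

Combined billable hours = 2,710.
Unrounded shares: Nwosu 864/2,710 × $8,300 = 2,646.20; Quinlan 527/2,710 × $8,300 = 1,614.06; Lindqvist 1,319/2,710 × $8,300 = 4,039.74.
At nearest $100: Nwosu $2,600; Quinlan $1,600; Lindqvist $4,000. Sum = $8,200.
Difference $8,300 − $8,200 = +$100 applied to largest allocation (Lindqvist): Lindqvist becomes $4,100.

Nwosu: $2,600 · Quinlan: $1,600 · Lindqvist: $4,100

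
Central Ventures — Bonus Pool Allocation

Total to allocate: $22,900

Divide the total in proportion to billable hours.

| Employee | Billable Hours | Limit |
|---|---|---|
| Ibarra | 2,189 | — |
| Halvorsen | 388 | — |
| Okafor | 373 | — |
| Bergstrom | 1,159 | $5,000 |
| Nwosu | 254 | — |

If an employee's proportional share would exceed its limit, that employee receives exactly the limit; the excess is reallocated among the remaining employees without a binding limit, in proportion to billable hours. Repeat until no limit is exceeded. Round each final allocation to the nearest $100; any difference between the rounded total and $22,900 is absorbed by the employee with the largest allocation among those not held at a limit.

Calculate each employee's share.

Ibarra: $12,200 | Halvorsen: $2,200 | Okafor: $2,100 | Bergstrom: $5,000 | Nwosu: $1,400

Billable hours total: 4,363.
Pro-rata shares before constraints: Ibarra 11,489.37; Halvorsen 2,036.49; Okafor 1,957.76; Bergstrom 6,083.22; Nwosu 1,333.17.
Cap binds for Bergstrom ($5,000); residual $17,900 reallocated over remaining billable hours 3,204.
Remaining shares: Ibarra 12,229.43 → $12,200; Halvorsen 2,167.67 → $2,200; Okafor 2,083.86 → $2,100; Nwosu 1,419.04 → $1,400.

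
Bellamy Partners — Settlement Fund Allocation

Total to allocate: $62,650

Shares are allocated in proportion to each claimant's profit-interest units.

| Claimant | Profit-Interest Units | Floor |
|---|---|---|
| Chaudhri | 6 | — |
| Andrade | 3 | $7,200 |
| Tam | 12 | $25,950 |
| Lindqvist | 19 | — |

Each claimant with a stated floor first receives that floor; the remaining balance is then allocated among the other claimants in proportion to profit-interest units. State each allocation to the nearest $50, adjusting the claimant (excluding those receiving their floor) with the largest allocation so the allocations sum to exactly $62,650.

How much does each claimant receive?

Chaudhri: $7,100; Andrade: $7,200; Tam: $25,950; Lindqvist: $22,400

Fund the minimums — Andrade $7,200; Tam $25,950. Balance $29,500.
Balance split over remaining profit-interest units 25: Chaudhri 7,080.00 → $7,100; Lindqvist 22,420.00 → $22,400.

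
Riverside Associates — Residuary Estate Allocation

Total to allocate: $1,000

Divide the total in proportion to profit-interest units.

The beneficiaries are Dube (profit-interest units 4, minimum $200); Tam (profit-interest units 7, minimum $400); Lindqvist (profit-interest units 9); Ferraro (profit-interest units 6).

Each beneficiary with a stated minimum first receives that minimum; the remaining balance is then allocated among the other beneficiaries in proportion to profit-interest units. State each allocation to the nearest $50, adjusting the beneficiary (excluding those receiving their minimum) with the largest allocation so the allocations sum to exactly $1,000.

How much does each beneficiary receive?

Dube: $200 | Tam: $400 | Lindqvist: $250 | Ferraro: $150

Guaranteed amounts: Dube $200; Tam $400. Remaining pool $400.
Remaining pool split over remaining profit-interest units 15: Lindqvist 240.00 → $250; Ferraro 160.00 → $150.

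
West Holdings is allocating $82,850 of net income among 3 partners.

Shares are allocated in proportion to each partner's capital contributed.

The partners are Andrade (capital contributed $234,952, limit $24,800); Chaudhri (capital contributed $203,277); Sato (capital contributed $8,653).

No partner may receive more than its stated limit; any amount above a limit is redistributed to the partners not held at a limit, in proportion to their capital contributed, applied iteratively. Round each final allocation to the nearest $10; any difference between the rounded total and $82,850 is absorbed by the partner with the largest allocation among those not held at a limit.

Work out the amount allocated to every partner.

Andrade: $24,800 · Chaudhri: $55,680 · Sato: $2,370

Sum of capital contributed: 446,882.
Unconstrained shares: Andrade 43,559.09; Chaudhri 37,686.68; Sato 1,604.23.
Held at cap: Andrade ($24,800); remaining pool $58,050 reallocated over remaining capital contributed 211,930.
Remaining shares: Chaudhri 55,679.85 → $55,680; Sato 2,370.15 → $2,370.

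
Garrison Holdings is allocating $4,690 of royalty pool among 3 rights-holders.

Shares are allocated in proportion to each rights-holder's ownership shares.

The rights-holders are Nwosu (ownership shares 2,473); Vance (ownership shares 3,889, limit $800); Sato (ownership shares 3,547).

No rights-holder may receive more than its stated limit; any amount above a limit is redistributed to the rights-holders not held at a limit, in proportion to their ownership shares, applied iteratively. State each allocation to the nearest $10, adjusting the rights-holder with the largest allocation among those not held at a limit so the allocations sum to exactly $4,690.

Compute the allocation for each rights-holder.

Nwosu: $1,600 · Vance: $800 · Sato: $2,290

Ownership shares total: 9,909.
Proportional shares (ignoring caps): Nwosu 1,170.49; Vance 1,840.69; Sato 1,678.82.
Capped: Vance ($800); residual $3,890 reallocated over remaining ownership shares 6,020.
Redistributed shares: Nwosu 1,598.00 → $1,600; Sato 2,292.00 → $2,290.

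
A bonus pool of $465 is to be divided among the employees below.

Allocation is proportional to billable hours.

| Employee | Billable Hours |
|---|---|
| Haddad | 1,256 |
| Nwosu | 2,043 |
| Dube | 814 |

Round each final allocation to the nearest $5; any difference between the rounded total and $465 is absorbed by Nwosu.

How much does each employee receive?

Combined billable hours = 4,113.
Raw shares: Haddad 1,256/4,113 × $465 = 142.00; Nwosu 2,043/4,113 × $465 = 230.97; Dube 814/4,113 × $465 = 92.03.
After rounding ($5): Haddad $140; Nwosu $230; Dube $90. Sum = $460.
Difference $465 − $460 = +$5 applied to Nwosu: Nwosu becomes $235.

Haddad: $140 | Nwosu: $235 | Dube: $90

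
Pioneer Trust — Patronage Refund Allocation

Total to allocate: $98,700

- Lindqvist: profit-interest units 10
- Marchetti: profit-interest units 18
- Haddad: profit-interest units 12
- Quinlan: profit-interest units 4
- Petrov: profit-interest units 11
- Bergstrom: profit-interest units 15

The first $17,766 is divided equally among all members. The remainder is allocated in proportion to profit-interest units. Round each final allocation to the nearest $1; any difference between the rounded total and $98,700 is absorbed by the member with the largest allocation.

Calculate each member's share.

Lindqvist: $14,523 | Marchetti: $23,773 | Haddad: $16,835 | Quinlan: $7,586 | Petrov: $15,679 | Bergstrom: $20,304

Equal tier: $17,766 ÷ 6 = $2,961 apiece.
Remainder $80,934 by profit-interest units (total 70): Lindqvist 11,562.00 → $11,562; Marchetti 20,811.60 → $20,812; Haddad 13,874.40 → $13,874; Quinlan 4,624.80 → $4,625; Petrov 12,718.20 → $12,718; Bergstrom 17,343.00 → $17,343.
Totals: Lindqvist $2,961 + $11,562 = $14,523; Marchetti $2,961 + $20,812 = $23,773; Haddad $2,961 + $13,874 = $16,835; Quinlan $2,961 + $4,625 = $7,586; Petrov $2,961 + $12,718 = $15,679; Bergstrom $2,961 + $17,343 = $20,304.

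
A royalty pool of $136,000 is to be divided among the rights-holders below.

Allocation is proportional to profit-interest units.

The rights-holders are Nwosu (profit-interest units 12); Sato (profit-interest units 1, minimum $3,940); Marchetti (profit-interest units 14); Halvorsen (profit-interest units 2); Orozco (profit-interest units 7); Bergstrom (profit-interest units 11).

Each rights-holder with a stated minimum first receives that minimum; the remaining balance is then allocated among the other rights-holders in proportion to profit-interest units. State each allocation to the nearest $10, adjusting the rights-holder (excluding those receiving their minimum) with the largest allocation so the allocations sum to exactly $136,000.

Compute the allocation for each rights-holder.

Nwosu: $34,450; Sato: $3,940; Marchetti: $40,190; Halvorsen: $5,740; Orozco: $20,100; Bergstrom: $31,580

Minimums first: Sato $3,940. Remaining pool $132,060.
Remaining pool split over remaining profit-interest units 46: Nwosu 34,450.43 → $34,450; Marchetti 40,192.17 → $40,190; Halvorsen 5,741.74 → $5,740; Orozco 20,096.09 → $20,100; Bergstrom 31,579.57 → $31,580.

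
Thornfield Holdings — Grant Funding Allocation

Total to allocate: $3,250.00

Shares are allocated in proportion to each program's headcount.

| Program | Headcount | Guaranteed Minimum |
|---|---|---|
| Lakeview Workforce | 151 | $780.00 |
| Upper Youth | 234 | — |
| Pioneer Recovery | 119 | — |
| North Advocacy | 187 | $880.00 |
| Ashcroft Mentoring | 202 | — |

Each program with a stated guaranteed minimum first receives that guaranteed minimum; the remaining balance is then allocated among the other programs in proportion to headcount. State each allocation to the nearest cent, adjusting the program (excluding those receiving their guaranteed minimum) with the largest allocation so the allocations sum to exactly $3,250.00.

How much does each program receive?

Lakeview Workforce: $780.00 · Upper Youth: $670.38 · Pioneer Recovery: $340.92 · North Advocacy: $880.00 · Ashcroft Mentoring: $578.70

Minimums first: Lakeview Workforce $780.00; North Advocacy $880.00. Residual $1,590.00.
Residual split over remaining headcount 555: Upper Youth 670.3784 → $670.38; Pioneer Recovery 340.9189 → $340.92; Ashcroft Mentoring 578.7027 → $578.70.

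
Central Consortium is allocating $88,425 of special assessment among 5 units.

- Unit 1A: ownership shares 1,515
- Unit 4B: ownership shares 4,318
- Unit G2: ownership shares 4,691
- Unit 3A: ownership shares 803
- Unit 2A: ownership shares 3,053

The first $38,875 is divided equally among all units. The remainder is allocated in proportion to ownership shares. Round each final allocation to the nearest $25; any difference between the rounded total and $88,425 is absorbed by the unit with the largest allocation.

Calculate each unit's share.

$38,875 shared equally gives $7,775 per unit.
Remainder $49,550 by ownership shares (total 14,380): Unit 1A 5,220.32 → $5,225; Unit 4B 14,878.78 → $14,875; Unit G2 16,164.05 → $16,175; Unit 3A 2,766.94 → $2,775; Unit 2A 10,519.90 → $10,525.
Rounding difference −$25 on remainder applied to Unit G2.
Totals: Unit 1A $7,775 + $5,225 = $13,000; Unit 4B $7,775 + $14,875 = $22,650; Unit G2 $7,775 + $16,150 = $23,925; Unit 3A $7,775 + $2,775 = $10,550; Unit 2A $7,775 + $10,525 = $18,300.

Unit 1A: $13,000; Unit 4B: $22,650; Unit G2: $23,925; Unit 3A: $10,550; Unit 2A: $18,300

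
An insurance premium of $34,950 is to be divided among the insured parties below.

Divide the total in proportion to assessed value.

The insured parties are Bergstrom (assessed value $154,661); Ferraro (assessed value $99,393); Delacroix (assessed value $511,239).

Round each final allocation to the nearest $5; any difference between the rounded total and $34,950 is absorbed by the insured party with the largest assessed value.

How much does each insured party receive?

Bergstrom: $7,065; Ferraro: $4,540; Delacroix: $23,345

Total assessed value = 765,293.
Unrounded shares: Bergstrom 154,661/765,293 × $34,950 = 7,063.18; Ferraro 99,393/765,293 × $34,950 = 4,539.16; Delacroix 511,239/765,293 × $34,950 = 23,347.66.
At nearest $5: Bergstrom $7,065; Ferraro $4,540; Delacroix $23,350. Sum = $34,955.
Difference $34,950 − $34,955 = −$5 applied to largest assessed value (Delacroix): Delacroix becomes $23,345.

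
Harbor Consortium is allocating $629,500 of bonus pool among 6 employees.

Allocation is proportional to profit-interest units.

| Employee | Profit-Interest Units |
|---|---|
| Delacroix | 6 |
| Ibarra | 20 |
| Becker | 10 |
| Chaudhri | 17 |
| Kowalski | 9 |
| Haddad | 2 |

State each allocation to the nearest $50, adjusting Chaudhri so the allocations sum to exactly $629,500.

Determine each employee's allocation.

Delacroix: $59,000; Ibarra: $196,700; Becker: $98,350; Chaudhri: $167,300; Kowalski: $88,500; Haddad: $19,650

Combined profit-interest units = 64.
Proportional shares: Delacroix 6/64 × $629,500 = 59,015.62; Ibarra 20/64 × $629,500 = 196,718.75; Becker 10/64 × $629,500 = 98,359.38; Chaudhri 17/64 × $629,500 = 167,210.94; Kowalski 9/64 × $629,500 = 88,523.44; Haddad 2/64 × $629,500 = 19,671.88.
At nearest $50: Delacroix $59,000; Ibarra $196,700; Becker $98,350; Chaudhri $167,200; Kowalski $88,500; Haddad $19,650. Sum = $629,400.
Difference $629,500 − $629,400 = +$100 applied to Chaudhri: Chaudhri becomes $167,300.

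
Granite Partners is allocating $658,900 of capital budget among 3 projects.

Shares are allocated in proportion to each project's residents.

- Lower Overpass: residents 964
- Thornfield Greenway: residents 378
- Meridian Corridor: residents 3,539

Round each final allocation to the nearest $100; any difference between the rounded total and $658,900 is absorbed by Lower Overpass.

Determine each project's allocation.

Residents total: 4,881.
Unrounded shares: Lower Overpass 964/4,881 × $658,900 = 130,133.09; Thornfield Greenway 378/4,881 × $658,900 = 51,027.29; Meridian Corridor 3,539/4,881 × $658,900 = 477,739.62.
At nearest $100: Lower Overpass $130,100; Thornfield Greenway $51,000; Meridian Corridor $477,700. Sum = $658,800.
Difference $658,900 − $658,800 = +$100 applied to Lower Overpass: Lower Overpass becomes $130,200.

Lower Overpass: $130,200; Thornfield Greenway: $51,000; Meridian Corridor: $477,700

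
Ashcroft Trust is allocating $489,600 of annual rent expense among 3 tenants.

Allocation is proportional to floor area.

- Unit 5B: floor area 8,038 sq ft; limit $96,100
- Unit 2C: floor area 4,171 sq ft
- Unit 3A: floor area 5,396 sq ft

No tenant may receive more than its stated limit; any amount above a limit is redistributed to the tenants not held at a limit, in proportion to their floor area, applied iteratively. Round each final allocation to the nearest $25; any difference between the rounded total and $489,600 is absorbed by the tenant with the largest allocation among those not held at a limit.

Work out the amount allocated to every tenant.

Unit 5B: $96,100 · Unit 2C: $171,550 · Unit 3A: $221,950

Total floor area = 17,605.
Unconstrained shares: Unit 5B 223,539.04; Unit 2C 115,996.68; Unit 3A 150,064.28.
Capped: Unit 5B ($96,100); balance $393,500 reallocated over remaining floor area 9,567.
Remaining shares: Unit 2C 171,557.28 → $171,550; Unit 3A 221,942.72 → $221,950.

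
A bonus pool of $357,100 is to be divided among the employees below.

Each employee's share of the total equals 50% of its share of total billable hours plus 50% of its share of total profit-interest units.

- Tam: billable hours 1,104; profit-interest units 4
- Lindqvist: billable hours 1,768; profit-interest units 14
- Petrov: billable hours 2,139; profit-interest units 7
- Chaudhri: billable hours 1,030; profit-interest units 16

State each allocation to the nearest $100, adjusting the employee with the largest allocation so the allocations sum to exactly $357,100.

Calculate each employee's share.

Tam: $50,000 · Lindqvist: $113,300 · Petrov: $93,700 · Chaudhri: $100,100

Totals — billable hours 6,041, profit-interest units 41.
Composite weights (50% billable hours + 50% profit-interest units): Tam 0.1402; Lindqvist 0.3171; Petrov 0.2624; Chaudhri 0.2804.
Raw shares: Tam 50,049.74; Lindqvist 113,223.95; Petrov 93,705.21; Chaudhri 100,121.10.
Rounded to nearest $100: Tam $50,000; Lindqvist $113,200; Petrov $93,700; Chaudhri $100,100. Sum = $357,000.
Difference $357,100 − $357,000 = +$100 applied to largest allocation (Lindqvist): Lindqvist becomes $113,300.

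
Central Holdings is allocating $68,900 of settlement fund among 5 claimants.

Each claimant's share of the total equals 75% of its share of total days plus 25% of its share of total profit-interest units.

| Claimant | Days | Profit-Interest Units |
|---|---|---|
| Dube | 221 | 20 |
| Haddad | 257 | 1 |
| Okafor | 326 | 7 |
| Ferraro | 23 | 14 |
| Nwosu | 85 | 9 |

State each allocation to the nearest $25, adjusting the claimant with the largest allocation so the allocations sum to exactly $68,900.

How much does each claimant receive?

Dube: $19,275 | Haddad: $14,900 | Okafor: $20,850 | Ferraro: $6,025 | Nwosu: $7,850

Days total 912; profit-interest units total 51.
Composite weights (75% days + 25% profit-interest units): Dube 0.2798; Haddad 0.2163; Okafor 0.3024; Ferraro 0.0875; Nwosu 0.1140.
Unrounded shares: Dube 19,277.02; Haddad 14,899.67; Okafor 20,835.76; Ferraro 6,031.64; Nwosu 7,855.91.
At nearest $25: Dube $19,275; Haddad $14,900; Okafor $20,825; Ferraro $6,025; Nwosu $7,850. Sum = $68,875.
Difference $68,900 − $68,875 = +$25 applied to largest allocation (Okafor): Okafor becomes $20,850.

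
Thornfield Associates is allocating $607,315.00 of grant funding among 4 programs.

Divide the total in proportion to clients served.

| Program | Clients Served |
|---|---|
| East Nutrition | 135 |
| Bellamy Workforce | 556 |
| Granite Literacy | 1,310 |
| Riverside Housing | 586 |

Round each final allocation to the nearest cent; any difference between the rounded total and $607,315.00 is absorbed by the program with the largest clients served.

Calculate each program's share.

Combined clients served = 135 + 556 + 1,310 + 586 = 2,587.
Proportional shares: East Nutrition 31,692.1241; Bellamy Workforce 130,524.5999; Granite Literacy 307,530.9818; Riverside Housing 137,567.2942.
Rounded to nearest cent: East Nutrition $31,692.12; Bellamy Workforce $130,524.60; Granite Literacy $307,530.98; Riverside Housing $137,567.29. Sum = $607,314.99.
Difference $607,315.00 − $607,314.99 = +$0.01 applied to largest clients served (Granite Literacy): Granite Literacy becomes $307,530.99.

East Nutrition: $31,692.12 | Bellamy Workforce: $130,524.60 | Granite Literacy: $307,530.99 | Riverside Housing: $137,567.29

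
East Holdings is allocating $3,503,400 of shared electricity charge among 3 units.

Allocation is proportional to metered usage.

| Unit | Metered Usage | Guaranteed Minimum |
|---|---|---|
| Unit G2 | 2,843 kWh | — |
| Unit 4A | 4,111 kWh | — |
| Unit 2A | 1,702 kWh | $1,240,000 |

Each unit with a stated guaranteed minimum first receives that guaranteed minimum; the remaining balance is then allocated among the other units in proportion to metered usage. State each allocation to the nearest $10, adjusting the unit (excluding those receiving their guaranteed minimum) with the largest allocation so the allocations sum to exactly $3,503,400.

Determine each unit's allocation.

Unit G2: $925,340; Unit 4A: $1,338,060; Unit 2A: $1,240,000

Guaranteed amounts: Unit 2A $1,240,000. Residual $2,263,400.
Residual split over remaining metered usage 6,954: Unit G2 925,344.58 → $925,340; Unit 4A 1,338,055.42 → $1,338,060.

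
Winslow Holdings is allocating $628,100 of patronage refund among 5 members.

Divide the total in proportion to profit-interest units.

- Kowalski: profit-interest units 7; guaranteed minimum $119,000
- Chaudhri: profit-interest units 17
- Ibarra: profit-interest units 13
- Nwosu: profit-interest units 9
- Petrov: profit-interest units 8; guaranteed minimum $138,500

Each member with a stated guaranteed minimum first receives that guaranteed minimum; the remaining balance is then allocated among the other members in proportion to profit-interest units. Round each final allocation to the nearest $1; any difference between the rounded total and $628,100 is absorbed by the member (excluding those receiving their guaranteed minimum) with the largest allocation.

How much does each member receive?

Fund the minimums — Kowalski $119,000; Petrov $138,500. Balance $370,600.
Balance split over remaining profit-interest units 39: Chaudhri 161,543.59 → $161,544; Ibarra 123,533.33 → $123,533; Nwosu 85,523.08 → $85,523.

Kowalski: $119,000; Chaudhri: $161,544; Ibarra: $123,533; Nwosu: $85,523; Petrov: $138,500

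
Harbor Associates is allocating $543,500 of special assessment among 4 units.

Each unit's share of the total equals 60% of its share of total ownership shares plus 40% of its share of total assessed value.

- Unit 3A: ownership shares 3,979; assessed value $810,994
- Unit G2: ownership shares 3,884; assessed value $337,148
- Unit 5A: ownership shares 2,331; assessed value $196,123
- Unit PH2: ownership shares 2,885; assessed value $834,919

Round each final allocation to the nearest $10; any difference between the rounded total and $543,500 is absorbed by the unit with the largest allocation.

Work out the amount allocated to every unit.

Ownership shares total 13,079; assessed value total 2,179,184.
Composite weights (60% ownership shares + 40% assessed value): Unit 3A 0.3314; Unit G2 0.2401; Unit 5A 0.1429; Unit PH2 0.2856.
Unrounded shares: Unit 3A 180,115.28; Unit G2 130,474.75; Unit 5A 77,684.70; Unit PH2 155,225.27.
Rounded to nearest $10: Unit 3A $180,120; Unit G2 $130,470; Unit 5A $77,680; Unit PH2 $155,230. Sum = $543,500.
Sum already equals the total — no adjustment.

Unit 3A: $180,120 · Unit G2: $130,470 · Unit 5A: $77,680 · Unit PH2: $155,230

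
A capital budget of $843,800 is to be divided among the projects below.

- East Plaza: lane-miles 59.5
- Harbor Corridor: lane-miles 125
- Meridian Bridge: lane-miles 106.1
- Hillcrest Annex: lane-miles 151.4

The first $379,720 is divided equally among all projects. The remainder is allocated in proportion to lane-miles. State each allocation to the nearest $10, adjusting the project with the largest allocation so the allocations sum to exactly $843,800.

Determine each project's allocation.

East Plaza: $157,400 · Harbor Corridor: $226,170 · Meridian Bridge: $206,330 · Hillcrest Annex: $253,900

First tranche $379,720 split equally: $94,930 each.
Remainder $464,080 by lane-miles (total 442): East Plaza 62,472.31 → $62,470; Harbor Corridor 131,244.34 → $131,240; Meridian Bridge 111,400.20 → $111,400; Hillcrest Annex 158,963.15 → $158,960.
Rounding difference +$10 on remainder applied to Hillcrest Annex.
Totals: East Plaza $94,930 + $62,470 = $157,400; Harbor Corridor $94,930 + $131,240 = $226,170; Meridian Bridge $94,930 + $111,400 = $206,330; Hillcrest Annex $94,930 + $158,970 = $253,900.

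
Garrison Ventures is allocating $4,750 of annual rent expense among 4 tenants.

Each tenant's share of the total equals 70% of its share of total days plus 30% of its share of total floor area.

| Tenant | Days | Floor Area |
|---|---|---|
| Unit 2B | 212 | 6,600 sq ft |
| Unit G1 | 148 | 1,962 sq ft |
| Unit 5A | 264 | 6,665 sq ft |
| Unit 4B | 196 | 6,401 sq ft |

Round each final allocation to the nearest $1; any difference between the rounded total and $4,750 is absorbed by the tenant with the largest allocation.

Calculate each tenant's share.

Unit 2B: $1,294 · Unit G1: $729 · Unit 5A: $1,511 · Unit 4B: $1,216

Days total 820; floor area total 21,628.
Blended shares (70% days + 30% floor area): Unit 2B 0.2725; Unit G1 0.1536; Unit 5A 0.3178; Unit 4B 0.2561.
Proportional shares: Unit 2B 1,294.49; Unit G1 729.39; Unit 5A 1,509.62; Unit 4B 1,216.498.
After rounding ($1): Unit 2B $1,294; Unit G1 $729; Unit 5A $1,510; Unit 4B $1,216. Sum = $4,749.
Difference $4,750 − $4,749 = +$1 applied to largest allocation (Unit 5A): Unit 5A becomes $1,511.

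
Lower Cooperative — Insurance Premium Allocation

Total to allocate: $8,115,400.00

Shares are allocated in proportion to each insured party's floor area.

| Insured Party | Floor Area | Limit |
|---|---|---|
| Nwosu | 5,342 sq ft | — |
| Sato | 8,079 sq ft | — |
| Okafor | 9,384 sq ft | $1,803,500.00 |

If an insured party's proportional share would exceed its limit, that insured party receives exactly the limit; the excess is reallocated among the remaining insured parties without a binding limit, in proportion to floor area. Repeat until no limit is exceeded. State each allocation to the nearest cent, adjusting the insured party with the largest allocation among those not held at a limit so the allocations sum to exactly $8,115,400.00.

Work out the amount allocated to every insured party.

Nwosu: $2,512,344.07 | Sato: $3,799,555.93 | Okafor: $1,803,500.00

Total floor area = 22,805.
Pro-rata shares before constraints: Nwosu 1,901,007.0949; Sato 2,874,997.4392; Okafor 3,339,395.4659.
Capped: Okafor ($1,803,500.00); residual $6,311,900.00 reallocated over remaining floor area 13,421.
Shares after redistribution: Nwosu 2,512,344.0727 → $2,512,344.07; Sato 3,799,555.9273 → $3,799,555.93.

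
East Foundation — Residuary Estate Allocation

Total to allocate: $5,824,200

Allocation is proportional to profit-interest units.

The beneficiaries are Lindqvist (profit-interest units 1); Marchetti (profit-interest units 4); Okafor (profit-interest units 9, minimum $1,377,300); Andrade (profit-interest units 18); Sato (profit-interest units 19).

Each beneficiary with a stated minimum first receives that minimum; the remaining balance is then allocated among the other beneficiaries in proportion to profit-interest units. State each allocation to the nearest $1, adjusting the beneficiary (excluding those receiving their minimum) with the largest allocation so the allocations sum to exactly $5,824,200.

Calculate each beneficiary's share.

Lindqvist: $105,879; Marchetti: $423,514; Okafor: $1,377,300; Andrade: $1,905,814; Sato: $2,011,693

Minimums first: Okafor $1,377,300. Residual $4,446,900.
Residual split over remaining profit-interest units 42: Lindqvist 105,878.57 → $105,879; Marchetti 423,514.29 → $423,514; Andrade 1,905,814.29 → $1,905,814; Sato 2,011,692.86 → $2,011,693.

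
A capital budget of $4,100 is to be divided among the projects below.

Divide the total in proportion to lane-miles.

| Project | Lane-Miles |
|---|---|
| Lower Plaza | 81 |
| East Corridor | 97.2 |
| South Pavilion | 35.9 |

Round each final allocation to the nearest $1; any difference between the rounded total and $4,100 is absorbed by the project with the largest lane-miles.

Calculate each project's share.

Lane-miles total: 214.1.
Pro-rata amounts: Lower Plaza 81/214.1 × $4,100 = 1,551.14; East Corridor 97.2/214.1 × $4,100 = 1,861.37; South Pavilion 35.9/214.1 × $4,100 = 687.48.
After rounding ($1): Lower Plaza $1,551; East Corridor $1,861; South Pavilion $687. Sum = $4,099.
Difference $4,100 − $4,099 = +$1 applied to largest lane-miles (East Corridor): East Corridor becomes $1,862.

Lower Plaza: $1,551 · East Corridor: $1,862 · South Pavilion: $687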